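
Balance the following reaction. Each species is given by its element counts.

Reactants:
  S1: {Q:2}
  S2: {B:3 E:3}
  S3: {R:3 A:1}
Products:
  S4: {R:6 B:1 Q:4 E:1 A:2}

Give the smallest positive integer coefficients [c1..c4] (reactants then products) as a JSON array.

Coefficients: [6, 1, 6, 3]

R: 6·0+1·0+6·3 = 18 | 3·6 = 18
B: 6·0+1·3+6·0 = 3 | 3·1 = 3
Q: 6·2+1·0+6·0 = 12 | 3·4 = 12
E: 6·0+1·3+6·0 = 3 | 3·1 = 3
A: 6·0+1·0+6·1 = 6 | 3·2 = 6
gcd(6,1,6,3) = 1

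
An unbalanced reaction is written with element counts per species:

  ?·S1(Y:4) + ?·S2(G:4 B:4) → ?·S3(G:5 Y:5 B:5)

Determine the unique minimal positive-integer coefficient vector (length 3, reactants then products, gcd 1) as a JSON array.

G: 5·0+5·4 = 20 | 4·5 = 20
Y: 5·4+5·0 = 20 | 4·5 = 20
B: 5·0+5·4 = 20 | 4·5 = 20
gcd(5,5,4) = 1

Coefficients: [5, 5, 4]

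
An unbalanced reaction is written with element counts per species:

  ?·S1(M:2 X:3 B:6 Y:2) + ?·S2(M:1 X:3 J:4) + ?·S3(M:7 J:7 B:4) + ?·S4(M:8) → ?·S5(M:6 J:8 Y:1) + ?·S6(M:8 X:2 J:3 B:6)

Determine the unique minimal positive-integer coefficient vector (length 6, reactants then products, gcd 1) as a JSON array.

M: 2·2+2·1+6·7+3·8 = 72 | 4·6+6·8 = 72
X: 2·3+2·3+6·0+3·0 = 12 | 4·0+6·2 = 12
J: 2·0+2·4+6·7+3·0 = 50 | 4·8+6·3 = 50
B: 2·6+2·0+6·4+3·0 = 36 | 4·0+6·6 = 36
Y: 2·2+2·0+6·0+3·0 = 4 | 4·1+6·0 = 4
gcd(2,2,6,3,4,6) = 1

Coefficients: [2, 2, 6, 3, 4, 6]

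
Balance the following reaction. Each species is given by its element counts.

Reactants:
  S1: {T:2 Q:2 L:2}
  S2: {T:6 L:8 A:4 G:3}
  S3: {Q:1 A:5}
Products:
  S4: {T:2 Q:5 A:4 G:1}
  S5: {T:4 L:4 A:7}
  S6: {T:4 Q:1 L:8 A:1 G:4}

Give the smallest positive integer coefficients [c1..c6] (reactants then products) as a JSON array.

T: 2·2+3·6+3·0 = 22 | 1·2+3·4+2·4 = 22
Q: 2·2+3·0+3·1 = 7 | 1·5+3·0+2·1 = 7
L: 2·2+3·8+3·0 = 28 | 1·0+3·4+2·8 = 28
A: 2·0+3·4+3·5 = 27 | 1·4+3·7+2·1 = 27
G: 2·0+3·3+3·0 = 9 | 1·1+3·0+2·4 = 9
gcd(2,3,3,1,3,2) = 1

Coefficients: [2, 3, 3, 1, 3, 2]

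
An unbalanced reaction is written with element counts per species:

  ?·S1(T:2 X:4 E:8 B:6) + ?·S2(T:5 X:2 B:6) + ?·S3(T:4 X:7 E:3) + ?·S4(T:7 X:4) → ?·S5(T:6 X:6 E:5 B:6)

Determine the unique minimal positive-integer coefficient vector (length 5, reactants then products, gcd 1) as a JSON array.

T: 3·2+3·5+2·4+1·7 = 36 | 6·6 = 36
X: 3·4+3·2+2·7+1·4 = 36 | 6·6 = 36
E: 3·8+3·0+2·3+1·0 = 30 | 6·5 = 30
B: 3·6+3·6+2·0+1·0 = 36 | 6·6 = 36
gcd(3,3,2,1,6) = 1

Coefficients: [3, 3, 2, 1, 6]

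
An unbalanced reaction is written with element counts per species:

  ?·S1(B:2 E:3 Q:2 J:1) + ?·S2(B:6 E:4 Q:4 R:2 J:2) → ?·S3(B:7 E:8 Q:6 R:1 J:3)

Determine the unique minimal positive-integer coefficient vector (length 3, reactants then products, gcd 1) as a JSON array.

B: 4·2+1·6 = 14 | 2·7 = 14
E: 4·3+1·4 = 16 | 2·8 = 16
Q: 4·2+1·4 = 12 | 2·6 = 12
R: 4·0+1·2 = 2 | 2·1 = 2
J: 4·1+1·2 = 6 | 2·3 = 6
gcd(4,1,2) = 1

Coefficients: [4, 1, 2]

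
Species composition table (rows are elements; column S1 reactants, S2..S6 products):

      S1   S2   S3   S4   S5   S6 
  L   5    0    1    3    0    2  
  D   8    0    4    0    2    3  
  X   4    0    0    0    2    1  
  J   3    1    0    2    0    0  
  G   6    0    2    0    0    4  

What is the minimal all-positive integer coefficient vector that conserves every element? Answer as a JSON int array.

L: 3·5 = 15 | 5·0+1·1+2·3+4·0+4·2 = 15
D: 3·8 = 24 | 5·0+1·4+2·0+4·2+4·3 = 24
X: 3·4 = 12 | 5·0+1·0+2·0+4·2+4·1 = 12
J: 3·3 = 9 | 5·1+1·0+2·2+4·0+4·0 = 9
G: 3·6 = 18 | 5·0+1·2+2·0+4·0+4·4 = 18
gcd(3,5,1,2,4,4) = 1

Coefficients: [3, 5, 1, 2, 4, 4]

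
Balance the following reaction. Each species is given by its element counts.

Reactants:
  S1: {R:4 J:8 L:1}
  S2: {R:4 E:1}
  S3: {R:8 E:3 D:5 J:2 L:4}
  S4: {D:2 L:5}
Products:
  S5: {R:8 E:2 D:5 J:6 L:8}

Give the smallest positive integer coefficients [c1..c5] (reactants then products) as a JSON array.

Coefficients: [3, 1, 3, 5, 5]

R: 3·4+1·4+3·8+5·0 = 40 | 5·8 = 40
E: 3·0+1·1+3·3+5·0 = 10 | 5·2 = 10
D: 3·0+1·0+3·5+5·2 = 25 | 5·5 = 25
J: 3·8+1·0+3·2+5·0 = 30 | 5·6 = 30
L: 3·1+1·0+3·4+5·5 = 40 | 5·8 = 40
gcd(3,1,3,5,5) = 1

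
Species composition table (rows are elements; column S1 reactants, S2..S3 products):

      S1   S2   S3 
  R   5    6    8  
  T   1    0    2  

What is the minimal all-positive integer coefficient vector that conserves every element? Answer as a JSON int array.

Coefficients: [6, 1, 3]

R: 6·5 = 30 | 1·6+3·8 = 30
T: 6·1 = 6 | 1·0+3·2 = 6
gcd(6,1,3) = 1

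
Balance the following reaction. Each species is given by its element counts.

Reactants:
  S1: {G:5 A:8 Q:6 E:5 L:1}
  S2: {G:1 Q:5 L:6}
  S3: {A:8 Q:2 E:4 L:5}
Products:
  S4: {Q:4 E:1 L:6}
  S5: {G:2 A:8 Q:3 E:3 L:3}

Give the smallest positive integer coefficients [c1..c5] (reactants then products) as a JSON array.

Coefficients: [1, 5, 4, 6, 5]

G: 1·5+5·1+4·0 = 10 | 6·0+5·2 = 10
A: 1·8+5·0+4·8 = 40 | 6·0+5·8 = 40
Q: 1·6+5·5+4·2 = 39 | 6·4+5·3 = 39
E: 1·5+5·0+4·4 = 21 | 6·1+5·3 = 21
L: 1·1+5·6+4·5 = 51 | 6·6+5·3 = 51
gcd(1,5,4,6,5) = 1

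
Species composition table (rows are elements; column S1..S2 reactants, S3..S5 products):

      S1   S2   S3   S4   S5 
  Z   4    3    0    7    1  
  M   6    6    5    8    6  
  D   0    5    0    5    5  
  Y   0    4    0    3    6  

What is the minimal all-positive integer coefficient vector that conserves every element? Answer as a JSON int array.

Coefficients: [3, 6, 2, 4, 2]

Z: 3·4+6·3 = 30 | 2·0+4·7+2·1 = 30
M: 3·6+6·6 = 54 | 2·5+4·8+2·6 = 54
D: 3·0+6·5 = 30 | 2·0+4·5+2·5 = 30
Y: 3·0+6·4 = 24 | 2·0+4·3+2·6 = 24
gcd(3,6,2,4,2) = 1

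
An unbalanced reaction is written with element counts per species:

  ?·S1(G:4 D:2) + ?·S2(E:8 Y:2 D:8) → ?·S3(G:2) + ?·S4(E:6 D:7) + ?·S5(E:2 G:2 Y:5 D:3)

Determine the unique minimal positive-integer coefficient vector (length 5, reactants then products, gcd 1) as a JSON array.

Coefficients: [4, 5, 6, 6, 2]

E: 4·0+5·8 = 40 | 6·0+6·6+2·2 = 40
G: 4·4+5·0 = 16 | 6·2+6·0+2·2 = 16
Y: 4·0+5·2 = 10 | 6·0+6·0+2·5 = 10
D: 4·2+5·8 = 48 | 6·0+6·7+2·3 = 48
gcd(4,5,6,6,2) = 1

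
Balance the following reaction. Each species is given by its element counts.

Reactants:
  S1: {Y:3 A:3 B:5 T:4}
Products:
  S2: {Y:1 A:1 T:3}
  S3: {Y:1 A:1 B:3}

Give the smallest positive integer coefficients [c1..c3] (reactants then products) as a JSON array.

Y: 3·3 = 9 | 4·1+5·1 = 9
A: 3·3 = 9 | 4·1+5·1 = 9
B: 3·5 = 15 | 4·0+5·3 = 15
T: 3·4 = 12 | 4·3+5·0 = 12
gcd(3,4,5) = 1

Coefficients: [3, 4, 5]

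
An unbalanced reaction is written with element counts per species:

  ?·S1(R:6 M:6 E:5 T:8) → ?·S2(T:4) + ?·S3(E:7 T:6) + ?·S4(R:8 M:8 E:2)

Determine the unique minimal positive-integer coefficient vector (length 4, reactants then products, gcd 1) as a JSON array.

R: 4·6 = 24 | 5·0+2·0+3·8 = 24
M: 4·6 = 24 | 5·0+2·0+3·8 = 24
E: 4·5 = 20 | 5·0+2·7+3·2 = 20
T: 4·8 = 32 | 5·4+2·6+3·0 = 32
gcd(4,5,2,3) = 1

Coefficients: [4, 5, 2, 3]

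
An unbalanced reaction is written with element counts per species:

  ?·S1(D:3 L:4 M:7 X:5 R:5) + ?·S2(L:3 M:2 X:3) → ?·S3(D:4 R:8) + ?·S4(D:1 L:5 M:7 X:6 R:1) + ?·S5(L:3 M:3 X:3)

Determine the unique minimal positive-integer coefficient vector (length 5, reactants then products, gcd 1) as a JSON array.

D: 6·3+6·0 = 18 | 3·4+6·1+4·0 = 18
L: 6·4+6·3 = 42 | 3·0+6·5+4·3 = 42
M: 6·7+6·2 = 54 | 3·0+6·7+4·3 = 54
X: 6·5+6·3 = 48 | 3·0+6·6+4·3 = 48
R: 6·5+6·0 = 30 | 3·8+6·1+4·0 = 30
gcd(6,6,3,6,4) = 1

Coefficients: [6, 6, 3, 6, 4]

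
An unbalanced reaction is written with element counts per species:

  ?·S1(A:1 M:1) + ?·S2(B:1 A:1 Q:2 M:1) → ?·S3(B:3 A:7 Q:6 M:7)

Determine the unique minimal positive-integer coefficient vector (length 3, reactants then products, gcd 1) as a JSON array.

Coefficients: [4, 3, 1]

B: 4·0+3·1 = 3 | 1·3 = 3
A: 4·1+3·1 = 7 | 1·7 = 7
Q: 4·0+3·2 = 6 | 1·6 = 6
M: 4·1+3·1 = 7 | 1·7 = 7
gcd(4,3,1) = 1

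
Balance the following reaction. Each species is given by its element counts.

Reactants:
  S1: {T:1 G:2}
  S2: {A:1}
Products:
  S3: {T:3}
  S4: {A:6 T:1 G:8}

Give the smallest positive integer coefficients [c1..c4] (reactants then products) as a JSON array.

A: 4·0+6·1 = 6 | 1·0+1·6 = 6
T: 4·1+6·0 = 4 | 1·3+1·1 = 4
G: 4·2+6·0 = 8 | 1·0+1·8 = 8
gcd(4,6,1,1) = 1

Coefficients: [4, 6, 1, 1]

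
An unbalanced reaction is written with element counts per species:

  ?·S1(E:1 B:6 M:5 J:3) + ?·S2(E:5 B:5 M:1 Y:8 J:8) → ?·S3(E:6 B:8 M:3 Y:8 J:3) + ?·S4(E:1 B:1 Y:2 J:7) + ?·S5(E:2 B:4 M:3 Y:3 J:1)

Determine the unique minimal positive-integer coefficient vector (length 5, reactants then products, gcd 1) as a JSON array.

Coefficients: [2, 5, 3, 5, 2]

E: 2·1+5·5 = 27 | 3·6+5·1+2·2 = 27
B: 2·6+5·5 = 37 | 3·8+5·1+2·4 = 37
M: 2·5+5·1 = 15 | 3·3+5·0+2·3 = 15
Y: 2·0+5·8 = 40 | 3·8+5·2+2·3 = 40
J: 2·3+5·8 = 46 | 3·3+5·7+2·1 = 46
gcd(2,5,3,5,2) = 1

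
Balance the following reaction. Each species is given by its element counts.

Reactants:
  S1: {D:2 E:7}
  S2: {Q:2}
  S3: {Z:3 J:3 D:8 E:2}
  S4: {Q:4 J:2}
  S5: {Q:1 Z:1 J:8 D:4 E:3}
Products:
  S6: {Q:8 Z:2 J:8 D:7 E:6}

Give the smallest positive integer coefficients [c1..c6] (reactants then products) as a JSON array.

Coefficients: [2, 5, 2, 5, 2, 4]

Q: 2·0+5·2+2·0+5·4+2·1 = 32 | 4·8 = 32
Z: 2·0+5·0+2·3+5·0+2·1 = 8 | 4·2 = 8
J: 2·0+5·0+2·3+5·2+2·8 = 32 | 4·8 = 32
D: 2·2+5·0+2·8+5·0+2·4 = 28 | 4·7 = 28
E: 2·7+5·0+2·2+5·0+2·3 = 24 | 4·6 = 24
gcd(2,5,2,5,2,4) = 1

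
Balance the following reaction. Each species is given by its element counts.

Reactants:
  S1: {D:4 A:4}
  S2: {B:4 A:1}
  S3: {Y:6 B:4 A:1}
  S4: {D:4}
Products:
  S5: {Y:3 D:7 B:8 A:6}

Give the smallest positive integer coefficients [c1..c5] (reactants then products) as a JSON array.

Coefficients: [4, 6, 2, 3, 4]

Y: 4·0+6·0+2·6+3·0 = 12 | 4·3 = 12
D: 4·4+6·0+2·0+3·4 = 28 | 4·7 = 28
B: 4·0+6·4+2·4+3·0 = 32 | 4·8 = 32
A: 4·4+6·1+2·1+3·0 = 24 | 4·6 = 24
gcd(4,6,2,3,4) = 1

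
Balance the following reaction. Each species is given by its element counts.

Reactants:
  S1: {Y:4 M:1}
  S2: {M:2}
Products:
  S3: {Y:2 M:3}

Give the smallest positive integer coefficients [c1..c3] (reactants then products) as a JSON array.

Coefficients: [2, 5, 4]

Y: 2·4+5·0 = 8 | 4·2 = 8
M: 2·1+5·2 = 12 | 4·3 = 12
gcd(2,5,4) = 1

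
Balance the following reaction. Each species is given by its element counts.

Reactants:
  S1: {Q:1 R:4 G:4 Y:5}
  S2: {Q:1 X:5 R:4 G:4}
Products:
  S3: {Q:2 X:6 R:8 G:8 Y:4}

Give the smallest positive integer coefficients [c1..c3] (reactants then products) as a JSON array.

Coefficients: [4, 6, 5]

Q: 4·1+6·1 = 10 | 5·2 = 10
X: 4·0+6·5 = 30 | 5·6 = 30
R: 4·4+6·4 = 40 | 5·8 = 40
G: 4·4+6·4 = 40 | 5·8 = 40
Y: 4·5+6·0 = 20 | 5·4 = 20
gcd(4,6,5) = 1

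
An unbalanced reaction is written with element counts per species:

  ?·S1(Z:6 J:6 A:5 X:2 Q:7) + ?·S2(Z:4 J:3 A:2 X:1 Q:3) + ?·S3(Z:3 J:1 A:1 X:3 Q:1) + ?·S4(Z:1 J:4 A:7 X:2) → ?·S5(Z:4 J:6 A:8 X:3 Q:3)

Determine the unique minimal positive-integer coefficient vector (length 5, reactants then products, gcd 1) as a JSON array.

Coefficients: [2, 1, 1, 5, 6]

Z: 2·6+1·4+1·3+5·1 = 24 | 6·4 = 24
J: 2·6+1·3+1·1+5·4 = 36 | 6·6 = 36
A: 2·5+1·2+1·1+5·7 = 48 | 6·8 = 48
X: 2·2+1·1+1·3+5·2 = 18 | 6·3 = 18
Q: 2·7+1·3+1·1+5·0 = 18 | 6·3 = 18
gcd(2,1,1,5,6) = 1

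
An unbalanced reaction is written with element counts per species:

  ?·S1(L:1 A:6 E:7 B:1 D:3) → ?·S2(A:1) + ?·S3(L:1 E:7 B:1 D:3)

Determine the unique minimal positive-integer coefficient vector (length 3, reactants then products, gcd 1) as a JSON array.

Coefficients: [1, 6, 1]

L: 1·1 = 1 | 6·0+1·1 = 1
A: 1·6 = 6 | 6·1+1·0 = 6
E: 1·7 = 7 | 6·0+1·7 = 7
B: 1·1 = 1 | 6·0+1·1 = 1
D: 1·3 = 3 | 6·0+1·3 = 3
gcd(1,6,1) = 1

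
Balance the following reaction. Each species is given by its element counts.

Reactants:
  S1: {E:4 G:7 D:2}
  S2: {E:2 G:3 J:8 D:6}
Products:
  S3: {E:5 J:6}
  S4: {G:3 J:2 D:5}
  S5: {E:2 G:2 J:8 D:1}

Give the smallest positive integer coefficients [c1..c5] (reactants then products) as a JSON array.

Coefficients: [1, 5, 2, 6, 2]

E: 1·4+5·2 = 14 | 2·5+6·0+2·2 = 14
G: 1·7+5·3 = 22 | 2·0+6·3+2·2 = 22
J: 1·0+5·8 = 40 | 2·6+6·2+2·8 = 40
D: 1·2+5·6 = 32 | 2·0+6·5+2·1 = 32
gcd(1,5,2,6,2) = 1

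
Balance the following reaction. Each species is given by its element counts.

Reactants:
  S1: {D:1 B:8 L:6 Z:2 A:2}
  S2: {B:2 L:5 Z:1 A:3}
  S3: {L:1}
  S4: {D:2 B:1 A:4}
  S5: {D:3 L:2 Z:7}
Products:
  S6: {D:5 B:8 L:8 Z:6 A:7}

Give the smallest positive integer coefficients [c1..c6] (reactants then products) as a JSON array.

Coefficients: [4, 1, 5, 6, 3, 5]

D: 4·1+1·0+5·0+6·2+3·3 = 25 | 5·5 = 25
B: 4·8+1·2+5·0+6·1+3·0 = 40 | 5·8 = 40
L: 4·6+1·5+5·1+6·0+3·2 = 40 | 5·8 = 40
Z: 4·2+1·1+5·0+6·0+3·7 = 30 | 5·6 = 30
A: 4·2+1·3+5·0+6·4+3·0 = 35 | 5·7 = 35
gcd(4,1,5,6,3,5) = 1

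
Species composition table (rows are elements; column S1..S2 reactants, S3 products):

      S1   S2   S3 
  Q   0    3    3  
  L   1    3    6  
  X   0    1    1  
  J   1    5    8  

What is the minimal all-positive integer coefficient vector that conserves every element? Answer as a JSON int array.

Q: 3·0+1·3 = 3 | 1·3 = 3
L: 3·1+1·3 = 6 | 1·6 = 6
X: 3·0+1·1 = 1 | 1·1 = 1
J: 3·1+1·5 = 8 | 1·8 = 8
gcd(3,1,1) = 1

Coefficients: [3, 1, 1]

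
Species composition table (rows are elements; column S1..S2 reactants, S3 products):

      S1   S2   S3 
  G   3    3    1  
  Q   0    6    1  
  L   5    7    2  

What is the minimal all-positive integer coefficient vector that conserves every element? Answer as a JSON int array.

G: 1·3+1·3 = 6 | 6·1 = 6
Q: 1·0+1·6 = 6 | 6·1 = 6
L: 1·5+1·7 = 12 | 6·2 = 12
gcd(1,1,6) = 1

Coefficients: [1, 1, 6]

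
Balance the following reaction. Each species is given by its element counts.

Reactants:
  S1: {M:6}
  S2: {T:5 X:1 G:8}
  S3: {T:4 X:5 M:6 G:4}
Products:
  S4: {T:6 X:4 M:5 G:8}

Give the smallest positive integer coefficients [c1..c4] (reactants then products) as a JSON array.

T: 1·0+4·5+4·4 = 36 | 6·6 = 36
X: 1·0+4·1+4·5 = 24 | 6·4 = 24
M: 1·6+4·0+4·6 = 30 | 6·5 = 30
G: 1·0+4·8+4·4 = 48 | 6·8 = 48
gcd(1,4,4,6) = 1

Coefficients: [1, 4, 4, 6]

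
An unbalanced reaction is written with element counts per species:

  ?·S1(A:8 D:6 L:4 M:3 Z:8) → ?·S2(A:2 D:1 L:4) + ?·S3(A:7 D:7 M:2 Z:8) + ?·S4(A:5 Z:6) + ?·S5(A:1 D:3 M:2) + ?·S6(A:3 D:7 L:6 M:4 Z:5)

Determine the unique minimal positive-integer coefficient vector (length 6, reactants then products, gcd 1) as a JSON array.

Coefficients: [6, 3, 1, 5, 4, 2]

A: 6·8 = 48 | 3·2+1·7+5·5+4·1+2·3 = 48
D: 6·6 = 36 | 3·1+1·7+5·0+4·3+2·7 = 36
L: 6·4 = 24 | 3·4+1·0+5·0+4·0+2·6 = 24
M: 6·3 = 18 | 3·0+1·2+5·0+4·2+2·4 = 18
Z: 6·8 = 48 | 3·0+1·8+5·6+4·0+2·5 = 48
gcd(6,3,1,5,4,2) = 1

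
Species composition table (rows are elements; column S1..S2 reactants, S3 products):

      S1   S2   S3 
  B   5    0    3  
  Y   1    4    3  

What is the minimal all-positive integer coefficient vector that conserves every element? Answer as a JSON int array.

Coefficients: [3, 3, 5]

B: 3·5+3·0 = 15 | 5·3 = 15
Y: 3·1+3·4 = 15 | 5·3 = 15
gcd(3,3,5) = 1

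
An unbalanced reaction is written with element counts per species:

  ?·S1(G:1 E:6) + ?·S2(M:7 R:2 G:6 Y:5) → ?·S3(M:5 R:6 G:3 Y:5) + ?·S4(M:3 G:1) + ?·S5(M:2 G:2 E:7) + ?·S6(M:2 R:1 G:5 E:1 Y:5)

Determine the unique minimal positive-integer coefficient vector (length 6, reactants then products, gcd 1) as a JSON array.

Coefficients: [3, 5, 1, 6, 2, 4]

M: 3·0+5·7 = 35 | 1·5+6·3+2·2+4·2 = 35
R: 3·0+5·2 = 10 | 1·6+6·0+2·0+4·1 = 10
G: 3·1+5·6 = 33 | 1·3+6·1+2·2+4·5 = 33
E: 3·6+5·0 = 18 | 1·0+6·0+2·7+4·1 = 18
Y: 3·0+5·5 = 25 | 1·5+6·0+2·0+4·5 = 25
gcd(3,5,1,6,2,4) = 1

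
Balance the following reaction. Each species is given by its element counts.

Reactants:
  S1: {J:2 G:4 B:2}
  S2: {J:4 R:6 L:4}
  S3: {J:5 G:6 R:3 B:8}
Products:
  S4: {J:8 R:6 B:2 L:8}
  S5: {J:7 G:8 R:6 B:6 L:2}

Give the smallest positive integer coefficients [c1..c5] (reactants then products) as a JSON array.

Coefficients: [5, 4, 2, 1, 4]

J: 5·2+4·4+2·5 = 36 | 1·8+4·7 = 36
G: 5·4+4·0+2·6 = 32 | 1·0+4·8 = 32
R: 5·0+4·6+2·3 = 30 | 1·6+4·6 = 30
B: 5·2+4·0+2·8 = 26 | 1·2+4·6 = 26
L: 5·0+4·4+2·0 = 16 | 1·8+4·2 = 16
gcd(5,4,2,1,4) = 1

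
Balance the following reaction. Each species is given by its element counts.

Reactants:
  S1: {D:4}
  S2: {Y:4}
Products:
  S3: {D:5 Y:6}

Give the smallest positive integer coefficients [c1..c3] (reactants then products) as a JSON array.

Coefficients: [5, 6, 4]

D: 5·4+6·0 = 20 | 4·5 = 20
Y: 5·0+6·4 = 24 | 4·6 = 24
gcd(5,6,4) = 1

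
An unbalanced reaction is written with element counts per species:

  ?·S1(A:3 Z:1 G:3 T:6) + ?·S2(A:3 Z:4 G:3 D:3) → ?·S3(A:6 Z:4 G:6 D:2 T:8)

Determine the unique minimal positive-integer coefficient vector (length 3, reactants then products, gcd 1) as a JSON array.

A: 4·3+2·3 = 18 | 3·6 = 18
Z: 4·1+2·4 = 12 | 3·4 = 12
G: 4·3+2·3 = 18 | 3·6 = 18
D: 4·0+2·3 = 6 | 3·2 = 6
T: 4·6+2·0 = 24 | 3·8 = 24
gcd(4,2,3) = 1

Coefficients: [4, 2, 3]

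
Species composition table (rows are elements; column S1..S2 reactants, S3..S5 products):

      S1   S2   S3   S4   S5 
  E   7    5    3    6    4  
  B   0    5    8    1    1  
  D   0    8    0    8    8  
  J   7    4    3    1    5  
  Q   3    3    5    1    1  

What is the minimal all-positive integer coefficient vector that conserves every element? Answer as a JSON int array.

Coefficients: [1, 6, 3, 2, 4]

E: 1·7+6·5 = 37 | 3·3+2·6+4·4 = 37
B: 1·0+6·5 = 30 | 3·8+2·1+4·1 = 30
D: 1·0+6·8 = 48 | 3·0+2·8+4·8 = 48
J: 1·7+6·4 = 31 | 3·3+2·1+4·5 = 31
Q: 1·3+6·3 = 21 | 3·5+2·1+4·1 = 21
gcd(1,6,3,2,4) = 1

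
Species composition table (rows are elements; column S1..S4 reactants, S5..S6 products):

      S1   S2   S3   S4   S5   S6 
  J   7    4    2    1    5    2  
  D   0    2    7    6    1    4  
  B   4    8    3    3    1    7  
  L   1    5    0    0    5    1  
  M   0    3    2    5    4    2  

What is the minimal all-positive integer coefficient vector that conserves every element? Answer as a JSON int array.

J: 1·7+4·4+1·2+2·1 = 27 | 3·5+6·2 = 27
D: 1·0+4·2+1·7+2·6 = 27 | 3·1+6·4 = 27
B: 1·4+4·8+1·3+2·3 = 45 | 3·1+6·7 = 45
L: 1·1+4·5+1·0+2·0 = 21 | 3·5+6·1 = 21
M: 1·0+4·3+1·2+2·5 = 24 | 3·4+6·2 = 24
gcd(1,4,1,2,3,6) = 1

Coefficients: [1, 4, 1, 2, 3, 6]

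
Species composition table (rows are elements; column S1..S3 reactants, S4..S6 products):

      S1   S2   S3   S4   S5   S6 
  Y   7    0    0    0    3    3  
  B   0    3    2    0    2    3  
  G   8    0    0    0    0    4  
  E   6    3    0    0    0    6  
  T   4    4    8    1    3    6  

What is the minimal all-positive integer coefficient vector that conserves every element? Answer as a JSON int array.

Y: 3·7+6·0+1·0 = 21 | 5·0+1·3+6·3 = 21
B: 3·0+6·3+1·2 = 20 | 5·0+1·2+6·3 = 20
G: 3·8+6·0+1·0 = 24 | 5·0+1·0+6·4 = 24
E: 3·6+6·3+1·0 = 36 | 5·0+1·0+6·6 = 36
T: 3·4+6·4+1·8 = 44 | 5·1+1·3+6·6 = 44
gcd(3,6,1,5,1,6) = 1

Coefficients: [3, 6, 1, 5, 1, 6]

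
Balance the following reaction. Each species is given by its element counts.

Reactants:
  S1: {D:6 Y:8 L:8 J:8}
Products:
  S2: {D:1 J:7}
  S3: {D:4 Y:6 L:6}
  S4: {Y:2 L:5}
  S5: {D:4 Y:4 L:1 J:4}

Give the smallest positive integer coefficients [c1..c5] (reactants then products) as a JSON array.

Coefficients: [6, 4, 3, 5, 5]

D: 6·6 = 36 | 4·1+3·4+5·0+5·4 = 36
Y: 6·8 = 48 | 4·0+3·6+5·2+5·4 = 48
L: 6·8 = 48 | 4·0+3·6+5·5+5·1 = 48
J: 6·8 = 48 | 4·7+3·0+5·0+5·4 = 48
gcd(6,4,3,5,5) = 1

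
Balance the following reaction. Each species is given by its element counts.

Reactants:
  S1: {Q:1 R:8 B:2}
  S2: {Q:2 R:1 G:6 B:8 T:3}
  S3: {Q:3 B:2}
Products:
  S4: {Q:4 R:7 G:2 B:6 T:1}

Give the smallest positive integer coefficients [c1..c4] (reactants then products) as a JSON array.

Coefficients: [5, 2, 5, 6]

Q: 5·1+2·2+5·3 = 24 | 6·4 = 24
R: 5·8+2·1+5·0 = 42 | 6·7 = 42
G: 5·0+2·6+5·0 = 12 | 6·2 = 12
B: 5·2+2·8+5·2 = 36 | 6·6 = 36
T: 5·0+2·3+5·0 = 6 | 6·1 = 6
gcd(5,2,5,6) = 1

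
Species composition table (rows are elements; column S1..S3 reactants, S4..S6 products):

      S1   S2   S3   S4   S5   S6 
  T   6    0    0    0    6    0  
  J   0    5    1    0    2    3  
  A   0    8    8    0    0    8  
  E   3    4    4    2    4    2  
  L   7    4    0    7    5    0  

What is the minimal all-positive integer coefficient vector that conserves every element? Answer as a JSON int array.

T: 4·6+5·0+1·0 = 24 | 4·0+4·6+6·0 = 24
J: 4·0+5·5+1·1 = 26 | 4·0+4·2+6·3 = 26
A: 4·0+5·8+1·8 = 48 | 4·0+4·0+6·8 = 48
E: 4·3+5·4+1·4 = 36 | 4·2+4·4+6·2 = 36
L: 4·7+5·4+1·0 = 48 | 4·7+4·5+6·0 = 48
gcd(4,5,1,4,4,6) = 1

Coefficients: [4, 5, 1, 4, 4, 6]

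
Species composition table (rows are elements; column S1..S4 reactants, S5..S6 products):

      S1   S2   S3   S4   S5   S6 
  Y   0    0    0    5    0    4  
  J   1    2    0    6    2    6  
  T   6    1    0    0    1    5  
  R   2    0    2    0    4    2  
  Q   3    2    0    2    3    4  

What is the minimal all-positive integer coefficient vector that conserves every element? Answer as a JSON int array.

Coefficients: [4, 3, 5, 4, 2, 5]

Y: 4·0+3·0+5·0+4·5 = 20 | 2·0+5·4 = 20
J: 4·1+3·2+5·0+4·6 = 34 | 2·2+5·6 = 34
T: 4·6+3·1+5·0+4·0 = 27 | 2·1+5·5 = 27
R: 4·2+3·0+5·2+4·0 = 18 | 2·4+5·2 = 18
Q: 4·3+3·2+5·0+4·2 = 26 | 2·3+5·4 = 26
gcd(4,3,5,4,2,5) = 1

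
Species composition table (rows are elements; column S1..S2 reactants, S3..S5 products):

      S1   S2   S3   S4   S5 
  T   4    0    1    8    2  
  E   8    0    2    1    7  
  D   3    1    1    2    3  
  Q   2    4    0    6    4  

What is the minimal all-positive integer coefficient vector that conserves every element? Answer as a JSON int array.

T: 5·4+4·0 = 20 | 2·1+1·8+5·2 = 20
E: 5·8+4·0 = 40 | 2·2+1·1+5·7 = 40
D: 5·3+4·1 = 19 | 2·1+1·2+5·3 = 19
Q: 5·2+4·4 = 26 | 2·0+1·6+5·4 = 26
gcd(5,4,2,1,5) = 1

Coefficients: [5, 4, 2, 1, 5]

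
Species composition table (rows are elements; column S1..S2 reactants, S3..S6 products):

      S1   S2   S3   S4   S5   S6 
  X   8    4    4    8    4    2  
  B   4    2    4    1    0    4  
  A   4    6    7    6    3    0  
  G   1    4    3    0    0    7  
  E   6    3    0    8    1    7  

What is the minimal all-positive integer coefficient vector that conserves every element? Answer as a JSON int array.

Coefficients: [3, 5, 3, 2, 3, 2]

X: 3·8+5·4 = 44 | 3·4+2·8+3·4+2·2 = 44
B: 3·4+5·2 = 22 | 3·4+2·1+3·0+2·4 = 22
A: 3·4+5·6 = 42 | 3·7+2·6+3·3+2·0 = 42
G: 3·1+5·4 = 23 | 3·3+2·0+3·0+2·7 = 23
E: 3·6+5·3 = 33 | 3·0+2·8+3·1+2·7 = 33
gcd(3,5,3,2,3,2) = 1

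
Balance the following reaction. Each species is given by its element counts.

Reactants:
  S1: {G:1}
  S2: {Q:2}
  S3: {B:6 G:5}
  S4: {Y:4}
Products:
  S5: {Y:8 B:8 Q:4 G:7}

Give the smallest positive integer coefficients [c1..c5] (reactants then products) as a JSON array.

Coefficients: [1, 6, 4, 6, 3]

Y: 1·0+6·0+4·0+6·4 = 24 | 3·8 = 24
B: 1·0+6·0+4·6+6·0 = 24 | 3·8 = 24
Q: 1·0+6·2+4·0+6·0 = 12 | 3·4 = 12
G: 1·1+6·0+4·5+6·0 = 21 | 3·7 = 21
gcd(1,6,4,6,3) = 1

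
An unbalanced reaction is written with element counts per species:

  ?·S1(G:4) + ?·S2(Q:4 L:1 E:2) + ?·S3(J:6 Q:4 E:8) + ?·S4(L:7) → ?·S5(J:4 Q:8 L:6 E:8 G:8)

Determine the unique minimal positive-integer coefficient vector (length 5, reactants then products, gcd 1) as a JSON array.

Coefficients: [6, 4, 2, 2, 3]

J: 6·0+4·0+2·6+2·0 = 12 | 3·4 = 12
Q: 6·0+4·4+2·4+2·0 = 24 | 3·8 = 24
L: 6·0+4·1+2·0+2·7 = 18 | 3·6 = 18
E: 6·0+4·2+2·8+2·0 = 24 | 3·8 = 24
G: 6·4+4·0+2·0+2·0 = 24 | 3·8 = 24
gcd(6,4,2,2,3) = 1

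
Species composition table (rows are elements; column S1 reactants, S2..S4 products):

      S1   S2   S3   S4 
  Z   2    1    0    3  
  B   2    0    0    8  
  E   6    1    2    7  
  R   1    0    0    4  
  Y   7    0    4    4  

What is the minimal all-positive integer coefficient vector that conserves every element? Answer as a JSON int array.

Z: 4·2 = 8 | 5·1+6·0+1·3 = 8
B: 4·2 = 8 | 5·0+6·0+1·8 = 8
E: 4·6 = 24 | 5·1+6·2+1·7 = 24
R: 4·1 = 4 | 5·0+6·0+1·4 = 4
Y: 4·7 = 28 | 5·0+6·4+1·4 = 28
gcd(4,5,6,1) = 1

Coefficients: [4, 5, 6, 1]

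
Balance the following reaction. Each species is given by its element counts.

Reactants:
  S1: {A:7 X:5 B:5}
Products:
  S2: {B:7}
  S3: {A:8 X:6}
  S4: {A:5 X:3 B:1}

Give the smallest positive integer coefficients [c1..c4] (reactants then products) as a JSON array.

Coefficients: [3, 2, 2, 1]

A: 3·7 = 21 | 2·0+2·8+1·5 = 21
X: 3·5 = 15 | 2·0+2·6+1·3 = 15
B: 3·5 = 15 | 2·7+2·0+1·1 = 15
gcd(3,2,2,1) = 1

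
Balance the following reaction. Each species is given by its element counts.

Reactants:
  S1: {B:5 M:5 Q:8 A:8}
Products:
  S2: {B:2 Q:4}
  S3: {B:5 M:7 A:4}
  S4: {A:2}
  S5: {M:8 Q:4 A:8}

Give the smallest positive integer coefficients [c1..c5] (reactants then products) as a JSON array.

B: 3·5 = 15 | 5·2+1·5+6·0+1·0 = 15
M: 3·5 = 15 | 5·0+1·7+6·0+1·8 = 15
Q: 3·8 = 24 | 5·4+1·0+6·0+1·4 = 24
A: 3·8 = 24 | 5·0+1·4+6·2+1·8 = 24
gcd(3,5,1,6,1) = 1

Coefficients: [3, 5, 1, 6, 1]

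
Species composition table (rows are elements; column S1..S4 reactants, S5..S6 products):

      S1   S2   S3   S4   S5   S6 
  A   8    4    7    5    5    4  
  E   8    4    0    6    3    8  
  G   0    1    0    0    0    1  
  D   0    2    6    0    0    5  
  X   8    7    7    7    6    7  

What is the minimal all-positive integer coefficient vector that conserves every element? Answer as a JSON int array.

Coefficients: [1, 2, 1, 3, 6, 2]

A: 1·8+2·4+1·7+3·5 = 38 | 6·5+2·4 = 38
E: 1·8+2·4+1·0+3·6 = 34 | 6·3+2·8 = 34
G: 1·0+2·1+1·0+3·0 = 2 | 6·0+2·1 = 2
D: 1·0+2·2+1·6+3·0 = 10 | 6·0+2·5 = 10
X: 1·8+2·7+1·7+3·7 = 50 | 6·6+2·7 = 50
gcd(1,2,1,3,6,2) = 1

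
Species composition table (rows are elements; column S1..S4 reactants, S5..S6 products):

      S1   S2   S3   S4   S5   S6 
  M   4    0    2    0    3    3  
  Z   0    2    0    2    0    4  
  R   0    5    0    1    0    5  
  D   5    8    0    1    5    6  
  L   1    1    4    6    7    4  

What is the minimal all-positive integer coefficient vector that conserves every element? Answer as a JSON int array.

Coefficients: [5, 3, 5, 5, 6, 4]

M: 5·4+3·0+5·2+5·0 = 30 | 6·3+4·3 = 30
Z: 5·0+3·2+5·0+5·2 = 16 | 6·0+4·4 = 16
R: 5·0+3·5+5·0+5·1 = 20 | 6·0+4·5 = 20
D: 5·5+3·8+5·0+5·1 = 54 | 6·5+4·6 = 54
L: 5·1+3·1+5·4+5·6 = 58 | 6·7+4·4 = 58
gcd(5,3,5,5,6,4) = 1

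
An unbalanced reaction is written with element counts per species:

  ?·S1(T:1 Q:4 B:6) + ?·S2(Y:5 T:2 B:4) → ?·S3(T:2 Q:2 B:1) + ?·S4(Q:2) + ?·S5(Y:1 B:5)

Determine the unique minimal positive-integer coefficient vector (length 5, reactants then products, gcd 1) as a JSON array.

Coefficients: [4, 1, 3, 5, 5]

Y: 4·0+1·5 = 5 | 3·0+5·0+5·1 = 5
T: 4·1+1·2 = 6 | 3·2+5·0+5·0 = 6
Q: 4·4+1·0 = 16 | 3·2+5·2+5·0 = 16
B: 4·6+1·4 = 28 | 3·1+5·0+5·5 = 28
gcd(4,1,3,5,5) = 1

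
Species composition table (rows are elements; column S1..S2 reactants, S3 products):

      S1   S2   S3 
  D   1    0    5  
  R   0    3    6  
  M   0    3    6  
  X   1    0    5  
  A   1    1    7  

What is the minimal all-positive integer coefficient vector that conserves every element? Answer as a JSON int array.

D: 5·1+2·0 = 5 | 1·5 = 5
R: 5·0+2·3 = 6 | 1·6 = 6
M: 5·0+2·3 = 6 | 1·6 = 6
X: 5·1+2·0 = 5 | 1·5 = 5
A: 5·1+2·1 = 7 | 1·7 = 7
gcd(5,2,1) = 1

Coefficients: [5, 2, 1]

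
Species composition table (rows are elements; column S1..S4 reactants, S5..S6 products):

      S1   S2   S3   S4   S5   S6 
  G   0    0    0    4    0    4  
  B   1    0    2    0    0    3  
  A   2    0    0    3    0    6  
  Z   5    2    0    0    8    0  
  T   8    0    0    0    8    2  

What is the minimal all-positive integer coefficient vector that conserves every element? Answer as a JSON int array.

Coefficients: [6, 5, 3, 4, 5, 4]

G: 6·0+5·0+3·0+4·4 = 16 | 5·0+4·4 = 16
B: 6·1+5·0+3·2+4·0 = 12 | 5·0+4·3 = 12
A: 6·2+5·0+3·0+4·3 = 24 | 5·0+4·6 = 24
Z: 6·5+5·2+3·0+4·0 = 40 | 5·8+4·0 = 40
T: 6·8+5·0+3·0+4·0 = 48 | 5·8+4·2 = 48
gcd(6,5,3,4,5,4) = 1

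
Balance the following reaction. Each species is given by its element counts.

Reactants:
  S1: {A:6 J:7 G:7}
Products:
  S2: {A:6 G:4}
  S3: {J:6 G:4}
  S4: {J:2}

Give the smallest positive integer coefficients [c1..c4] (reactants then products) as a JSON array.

A: 4·6 = 24 | 4·6+3·0+5·0 = 24
J: 4·7 = 28 | 4·0+3·6+5·2 = 28
G: 4·7 = 28 | 4·4+3·4+5·0 = 28
gcd(4,4,3,5) = 1

Coefficients: [4, 4, 3, 5]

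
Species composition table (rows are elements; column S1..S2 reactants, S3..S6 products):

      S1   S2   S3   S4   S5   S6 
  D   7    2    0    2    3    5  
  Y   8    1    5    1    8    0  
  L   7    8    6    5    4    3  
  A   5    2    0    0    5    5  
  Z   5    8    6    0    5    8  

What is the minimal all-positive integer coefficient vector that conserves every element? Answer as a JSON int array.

D: 4·7+5·2 = 38 | 3·0+6·2+2·3+4·5 = 38
Y: 4·8+5·1 = 37 | 3·5+6·1+2·8+4·0 = 37
L: 4·7+5·8 = 68 | 3·6+6·5+2·4+4·3 = 68
A: 4·5+5·2 = 30 | 3·0+6·0+2·5+4·5 = 30
Z: 4·5+5·8 = 60 | 3·6+6·0+2·5+4·8 = 60
gcd(4,5,3,6,2,4) = 1

Coefficients: [4, 5, 3, 6, 2, 4]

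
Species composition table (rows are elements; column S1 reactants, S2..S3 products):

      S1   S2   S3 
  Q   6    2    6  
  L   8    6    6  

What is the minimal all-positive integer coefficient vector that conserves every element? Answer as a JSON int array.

Coefficients: [6, 3, 5]

Q: 6·6 = 36 | 3·2+5·6 = 36
L: 6·8 = 48 | 3·6+5·6 = 48
gcd(6,3,5) = 1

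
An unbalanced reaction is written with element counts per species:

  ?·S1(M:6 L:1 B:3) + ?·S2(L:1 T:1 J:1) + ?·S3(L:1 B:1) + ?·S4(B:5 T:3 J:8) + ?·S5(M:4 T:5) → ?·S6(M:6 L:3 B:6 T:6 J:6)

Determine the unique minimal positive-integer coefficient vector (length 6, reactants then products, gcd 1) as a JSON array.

Coefficients: [3, 6, 6, 3, 3, 5]

M: 3·6+6·0+6·0+3·0+3·4 = 30 | 5·6 = 30
L: 3·1+6·1+6·1+3·0+3·0 = 15 | 5·3 = 15
B: 3·3+6·0+6·1+3·5+3·0 = 30 | 5·6 = 30
T: 3·0+6·1+6·0+3·3+3·5 = 30 | 5·6 = 30
J: 3·0+6·1+6·0+3·8+3·0 = 30 | 5·6 = 30
gcd(3,6,6,3,3,5) = 1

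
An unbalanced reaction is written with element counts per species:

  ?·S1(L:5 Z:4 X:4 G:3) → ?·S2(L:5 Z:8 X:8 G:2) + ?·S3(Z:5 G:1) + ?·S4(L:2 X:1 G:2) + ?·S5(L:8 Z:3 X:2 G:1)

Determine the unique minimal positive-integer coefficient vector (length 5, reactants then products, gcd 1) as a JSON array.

Coefficients: [6, 2, 1, 6, 1]

L: 6·5 = 30 | 2·5+1·0+6·2+1·8 = 30
Z: 6·4 = 24 | 2·8+1·5+6·0+1·3 = 24
X: 6·4 = 24 | 2·8+1·0+6·1+1·2 = 24
G: 6·3 = 18 | 2·2+1·1+6·2+1·1 = 18
gcd(6,2,1,6,1) = 1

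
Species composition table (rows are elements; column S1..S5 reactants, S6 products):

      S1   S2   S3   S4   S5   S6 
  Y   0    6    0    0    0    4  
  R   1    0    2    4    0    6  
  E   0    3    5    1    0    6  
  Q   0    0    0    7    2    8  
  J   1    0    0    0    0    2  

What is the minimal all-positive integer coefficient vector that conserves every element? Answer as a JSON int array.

Y: 6·0+2·6+2·0+2·0+5·0 = 12 | 3·4 = 12
R: 6·1+2·0+2·2+2·4+5·0 = 18 | 3·6 = 18
E: 6·0+2·3+2·5+2·1+5·0 = 18 | 3·6 = 18
Q: 6·0+2·0+2·0+2·7+5·2 = 24 | 3·8 = 24
J: 6·1+2·0+2·0+2·0+5·0 = 6 | 3·2 = 6
gcd(6,2,2,2,5,3) = 1

Coefficients: [6, 2, 2, 2, 5, 3]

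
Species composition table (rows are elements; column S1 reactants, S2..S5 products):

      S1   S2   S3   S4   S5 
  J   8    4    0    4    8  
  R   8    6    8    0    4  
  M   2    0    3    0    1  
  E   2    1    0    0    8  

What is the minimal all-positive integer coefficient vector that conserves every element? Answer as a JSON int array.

Coefficients: [5, 2, 3, 6, 1]

J: 5·8 = 40 | 2·4+3·0+6·4+1·8 = 40
R: 5·8 = 40 | 2·6+3·8+6·0+1·4 = 40
M: 5·2 = 10 | 2·0+3·3+6·0+1·1 = 10
E: 5·2 = 10 | 2·1+3·0+6·0+1·8 = 10
gcd(5,2,3,6,1) = 1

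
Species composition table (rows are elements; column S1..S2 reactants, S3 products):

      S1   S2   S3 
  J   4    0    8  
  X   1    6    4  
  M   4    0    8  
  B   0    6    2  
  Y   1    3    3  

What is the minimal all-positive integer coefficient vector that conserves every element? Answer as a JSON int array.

Coefficients: [6, 1, 3]

J: 6·4+1·0 = 24 | 3·8 = 24
X: 6·1+1·6 = 12 | 3·4 = 12
M: 6·4+1·0 = 24 | 3·8 = 24
B: 6·0+1·6 = 6 | 3·2 = 6
Y: 6·1+1·3 = 9 | 3·3 = 9
gcd(6,1,3) = 1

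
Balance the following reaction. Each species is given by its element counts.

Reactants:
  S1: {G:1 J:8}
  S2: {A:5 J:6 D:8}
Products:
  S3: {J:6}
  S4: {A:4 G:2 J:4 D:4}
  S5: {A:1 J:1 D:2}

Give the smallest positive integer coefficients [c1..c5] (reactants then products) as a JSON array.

A: 2·0+2·5 = 10 | 3·0+1·4+6·1 = 10
G: 2·1+2·0 = 2 | 3·0+1·2+6·0 = 2
J: 2·8+2·6 = 28 | 3·6+1·4+6·1 = 28
D: 2·0+2·8 = 16 | 3·0+1·4+6·2 = 16
gcd(2,2,3,1,6) = 1

Coefficients: [2, 2, 3, 1, 6]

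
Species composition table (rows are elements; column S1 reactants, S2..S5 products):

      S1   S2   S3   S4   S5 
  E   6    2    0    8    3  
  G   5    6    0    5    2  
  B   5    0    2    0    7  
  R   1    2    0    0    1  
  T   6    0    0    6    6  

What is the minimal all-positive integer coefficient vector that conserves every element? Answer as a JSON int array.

Coefficients: [4, 1, 3, 2, 2]

E: 4·6 = 24 | 1·2+3·0+2·8+2·3 = 24
G: 4·5 = 20 | 1·6+3·0+2·5+2·2 = 20
B: 4·5 = 20 | 1·0+3·2+2·0+2·7 = 20
R: 4·1 = 4 | 1·2+3·0+2·0+2·1 = 4
T: 4·6 = 24 | 1·0+3·0+2·6+2·6 = 24
gcd(4,1,3,2,2) = 1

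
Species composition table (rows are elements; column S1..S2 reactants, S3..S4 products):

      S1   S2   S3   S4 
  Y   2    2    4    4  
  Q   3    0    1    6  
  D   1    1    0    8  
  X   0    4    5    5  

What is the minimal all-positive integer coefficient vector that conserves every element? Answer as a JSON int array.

Y: 3·2+5·2 = 16 | 3·4+1·4 = 16
Q: 3·3+5·0 = 9 | 3·1+1·6 = 9
D: 3·1+5·1 = 8 | 3·0+1·8 = 8
X: 3·0+5·4 = 20 | 3·5+1·5 = 20
gcd(3,5,3,1) = 1

Coefficients: [3, 5, 3, 1]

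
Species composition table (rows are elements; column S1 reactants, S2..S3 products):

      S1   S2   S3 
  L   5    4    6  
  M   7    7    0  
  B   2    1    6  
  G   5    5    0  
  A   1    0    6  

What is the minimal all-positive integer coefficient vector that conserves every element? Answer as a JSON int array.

L: 6·5 = 30 | 6·4+1·6 = 30
M: 6·7 = 42 | 6·7+1·0 = 42
B: 6·2 = 12 | 6·1+1·6 = 12
G: 6·5 = 30 | 6·5+1·0 = 30
A: 6·1 = 6 | 6·0+1·6 = 6
gcd(6,6,1) = 1

Coefficients: [6, 6, 1]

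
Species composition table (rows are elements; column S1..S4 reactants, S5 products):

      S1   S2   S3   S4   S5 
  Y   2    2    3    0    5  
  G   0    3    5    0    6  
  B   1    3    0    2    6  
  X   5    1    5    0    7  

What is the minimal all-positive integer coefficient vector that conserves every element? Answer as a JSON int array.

Y: 3·2+5·2+3·3+6·0 = 25 | 5·5 = 25
G: 3·0+5·3+3·5+6·0 = 30 | 5·6 = 30
B: 3·1+5·3+3·0+6·2 = 30 | 5·6 = 30
X: 3·5+5·1+3·5+6·0 = 35 | 5·7 = 35
gcd(3,5,3,6,5) = 1

Coefficients: [3, 5, 3, 6, 5]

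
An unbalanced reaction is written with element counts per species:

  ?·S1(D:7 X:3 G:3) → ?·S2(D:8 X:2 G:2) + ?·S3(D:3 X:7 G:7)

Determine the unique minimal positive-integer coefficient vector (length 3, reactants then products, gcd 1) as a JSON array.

D: 5·7 = 35 | 4·8+1·3 = 35
X: 5·3 = 15 | 4·2+1·7 = 15
G: 5·3 = 15 | 4·2+1·7 = 15
gcd(5,4,1) = 1

Coefficients: [5, 4, 1]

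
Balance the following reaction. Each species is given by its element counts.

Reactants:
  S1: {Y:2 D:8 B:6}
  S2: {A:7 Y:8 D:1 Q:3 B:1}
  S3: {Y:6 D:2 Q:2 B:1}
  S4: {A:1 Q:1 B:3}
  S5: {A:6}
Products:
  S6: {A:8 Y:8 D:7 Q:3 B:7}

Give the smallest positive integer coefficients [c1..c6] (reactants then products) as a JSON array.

A: 4·0+2·7+4·0+4·1+5·6 = 48 | 6·8 = 48
Y: 4·2+2·8+4·6+4·0+5·0 = 48 | 6·8 = 48
D: 4·8+2·1+4·2+4·0+5·0 = 42 | 6·7 = 42
Q: 4·0+2·3+4·2+4·1+5·0 = 18 | 6·3 = 18
B: 4·6+2·1+4·1+4·3+5·0 = 42 | 6·7 = 42
gcd(4,2,4,4,5,6) = 1

Coefficients: [4, 2, 4, 4, 5, 6]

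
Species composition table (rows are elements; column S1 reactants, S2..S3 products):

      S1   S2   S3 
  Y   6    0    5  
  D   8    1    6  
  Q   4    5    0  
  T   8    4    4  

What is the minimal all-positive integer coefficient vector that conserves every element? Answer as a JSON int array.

Y: 5·6 = 30 | 4·0+6·5 = 30
D: 5·8 = 40 | 4·1+6·6 = 40
Q: 5·4 = 20 | 4·5+6·0 = 20
T: 5·8 = 40 | 4·4+6·4 = 40
gcd(5,4,6) = 1

Coefficients: [5, 4, 6]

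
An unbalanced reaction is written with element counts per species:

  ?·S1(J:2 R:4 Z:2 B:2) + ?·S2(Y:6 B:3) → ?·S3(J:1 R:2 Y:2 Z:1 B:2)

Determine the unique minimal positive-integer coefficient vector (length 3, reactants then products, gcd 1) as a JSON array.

Coefficients: [3, 2, 6]

J: 3·2+2·0 = 6 | 6·1 = 6
R: 3·4+2·0 = 12 | 6·2 = 12
Y: 3·0+2·6 = 12 | 6·2 = 12
Z: 3·2+2·0 = 6 | 6·1 = 6
B: 3·2+2·3 = 12 | 6·2 = 12
gcd(3,2,6) = 1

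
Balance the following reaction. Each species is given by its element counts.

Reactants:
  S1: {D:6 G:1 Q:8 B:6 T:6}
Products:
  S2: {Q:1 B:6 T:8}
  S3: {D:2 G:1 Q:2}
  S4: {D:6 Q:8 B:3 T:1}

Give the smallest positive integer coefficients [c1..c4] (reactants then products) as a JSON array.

Coefficients: [3, 2, 3, 2]

D: 3·6 = 18 | 2·0+3·2+2·6 = 18
G: 3·1 = 3 | 2·0+3·1+2·0 = 3
Q: 3·8 = 24 | 2·1+3·2+2·8 = 24
B: 3·6 = 18 | 2·6+3·0+2·3 = 18
T: 3·6 = 18 | 2·8+3·0+2·1 = 18
gcd(3,2,3,2) = 1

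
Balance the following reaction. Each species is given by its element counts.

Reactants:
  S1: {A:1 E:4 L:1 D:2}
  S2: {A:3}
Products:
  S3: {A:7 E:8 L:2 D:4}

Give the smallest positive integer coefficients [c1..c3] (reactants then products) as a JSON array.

Coefficients: [6, 5, 3]

A: 6·1+5·3 = 21 | 3·7 = 21
E: 6·4+5·0 = 24 | 3·8 = 24
L: 6·1+5·0 = 6 | 3·2 = 6
D: 6·2+5·0 = 12 | 3·4 = 12
gcd(6,5,3) = 1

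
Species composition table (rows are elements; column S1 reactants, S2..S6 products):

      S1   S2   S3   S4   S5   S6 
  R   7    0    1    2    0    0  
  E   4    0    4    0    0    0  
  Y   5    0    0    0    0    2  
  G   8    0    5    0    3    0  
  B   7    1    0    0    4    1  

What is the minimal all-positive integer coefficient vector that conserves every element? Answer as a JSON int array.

Coefficients: [2, 1, 2, 6, 2, 5]

R: 2·7 = 14 | 1·0+2·1+6·2+2·0+5·0 = 14
E: 2·4 = 8 | 1·0+2·4+6·0+2·0+5·0 = 8
Y: 2·5 = 10 | 1·0+2·0+6·0+2·0+5·2 = 10
G: 2·8 = 16 | 1·0+2·5+6·0+2·3+5·0 = 16
B: 2·7 = 14 | 1·1+2·0+6·0+2·4+5·1 = 14
gcd(2,1,2,6,2,5) = 1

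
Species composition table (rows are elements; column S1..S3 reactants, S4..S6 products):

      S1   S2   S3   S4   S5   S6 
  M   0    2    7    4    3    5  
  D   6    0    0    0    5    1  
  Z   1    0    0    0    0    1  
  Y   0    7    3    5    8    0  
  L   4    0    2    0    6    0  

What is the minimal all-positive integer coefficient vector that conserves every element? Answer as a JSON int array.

Coefficients: [6, 5, 6, 1, 6, 6]

M: 6·0+5·2+6·7 = 52 | 1·4+6·3+6·5 = 52
D: 6·6+5·0+6·0 = 36 | 1·0+6·5+6·1 = 36
Z: 6·1+5·0+6·0 = 6 | 1·0+6·0+6·1 = 6
Y: 6·0+5·7+6·3 = 53 | 1·5+6·8+6·0 = 53
L: 6·4+5·0+6·2 = 36 | 1·0+6·6+6·0 = 36
gcd(6,5,6,1,6,6) = 1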